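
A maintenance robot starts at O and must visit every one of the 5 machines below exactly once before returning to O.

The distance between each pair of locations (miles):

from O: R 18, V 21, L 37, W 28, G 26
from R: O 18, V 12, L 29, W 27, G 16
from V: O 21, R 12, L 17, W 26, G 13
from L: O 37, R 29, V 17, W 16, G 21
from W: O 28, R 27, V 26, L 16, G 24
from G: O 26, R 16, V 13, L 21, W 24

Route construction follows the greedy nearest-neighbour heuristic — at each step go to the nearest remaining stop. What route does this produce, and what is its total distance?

108 miles along O → R → V → G → L → W → O.

O → [R:18 / V:21 / G:26 / W:28 / L:37] → R (18)
R → [V:12 / G:16 / W:27 / L:29] → V (12)
V → [G:13 / L:17 / W:26] → G (13)
G → [L:21 / W:24] → L (21)
L → [W:16] → W (16)
Return W→O: 28.
Total = 18 + 12 + 13 + 21 + 16 + 28 = 108.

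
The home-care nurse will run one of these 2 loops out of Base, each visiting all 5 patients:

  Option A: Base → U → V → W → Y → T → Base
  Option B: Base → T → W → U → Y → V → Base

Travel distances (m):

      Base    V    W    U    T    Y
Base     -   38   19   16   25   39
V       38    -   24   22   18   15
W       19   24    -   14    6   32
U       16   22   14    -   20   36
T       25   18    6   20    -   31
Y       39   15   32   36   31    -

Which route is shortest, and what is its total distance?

Option A: 16 + 22 + 24 + 32 + 31 + 25 = 150
Option B: 25 + 6 + 14 + 36 + 15 + 38 = 134

134 m — Option B is the shortest.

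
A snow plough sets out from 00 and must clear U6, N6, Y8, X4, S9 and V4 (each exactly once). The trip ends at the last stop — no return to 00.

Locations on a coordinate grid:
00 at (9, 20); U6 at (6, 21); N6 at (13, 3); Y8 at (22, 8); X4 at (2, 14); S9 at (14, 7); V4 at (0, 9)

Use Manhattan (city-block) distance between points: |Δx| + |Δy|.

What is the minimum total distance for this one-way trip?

Shortest open route: 55.

There are 6! = 720 possible orderings.
00 - U6 - N6 - Y8 - X4 - S9 - V4: 4+25+14+26+19+16 = 104
00 - U6 - N6 - Y8 - X4 - V4 - S9: 4+25+14+26+7+16 = 92
00 - U6 - N6 - Y8 - S9 - X4 - V4: 4+25+14+9+19+7 = 78
00 - U6 - N6 - Y8 - S9 - V4 - X4: 4+25+14+9+16+7 = 75
00 - U6 - N6 - Y8 - V4 - X4 - S9: 4+25+14+23+7+19 = 92
00 - U6 - N6 - Y8 - V4 - S9 - X4: 4+25+14+23+16+19 = 101
00 - U6 - N6 - X4 - Y8 - S9 - V4: 4+25+22+26+9+16 = 102
00 - U6 - N6 - X4 - Y8 - V4 - S9: 4+25+22+26+23+16 = 116
… (712 more)
00 - U6 - X4 - V4 - N6 - S9 - Y8: 4+11+7+19+5+9 = 55  ← best
The minimum is 55.
One shortest path: 00 → U6 → X4 → V4 → N6 → S9 → Y8.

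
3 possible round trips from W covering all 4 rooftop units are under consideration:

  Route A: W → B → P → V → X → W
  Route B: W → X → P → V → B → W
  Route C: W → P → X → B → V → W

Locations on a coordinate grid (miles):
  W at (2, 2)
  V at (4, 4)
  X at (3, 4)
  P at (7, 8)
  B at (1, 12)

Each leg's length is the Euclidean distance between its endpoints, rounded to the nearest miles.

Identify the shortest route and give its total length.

Route A: 10 + 7 + 5 + 1 + 2 = 25
Route B: 2 + 6 + 5 + 9 + 10 = 32
Route C: 8 + 6 + 8 + 9 + 3 = 34

25 miles — Route A is the shortest.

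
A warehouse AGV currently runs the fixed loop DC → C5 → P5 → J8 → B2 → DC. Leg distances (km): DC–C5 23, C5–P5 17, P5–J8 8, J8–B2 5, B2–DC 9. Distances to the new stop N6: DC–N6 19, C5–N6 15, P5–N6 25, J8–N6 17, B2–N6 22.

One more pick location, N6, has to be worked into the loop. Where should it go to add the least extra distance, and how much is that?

+11 km — insert N6 between DC and C5.

Insertion cost between consecutive stops i–j is d(i,N6) + d(N6,j) − d(i,j):
  between DC and C5: 19 + 15 − 23 = 11
  between C5 and P5: 15 + 25 − 17 = 23
  between P5 and J8: 25 + 17 − 8 = 34
  between J8 and B2: 17 + 22 − 5 = 34
  between B2 and DC: 22 + 19 − 9 = 32
Cheapest insertion is between DC and C5, adding 11.
New total = 62 + 11 = 73.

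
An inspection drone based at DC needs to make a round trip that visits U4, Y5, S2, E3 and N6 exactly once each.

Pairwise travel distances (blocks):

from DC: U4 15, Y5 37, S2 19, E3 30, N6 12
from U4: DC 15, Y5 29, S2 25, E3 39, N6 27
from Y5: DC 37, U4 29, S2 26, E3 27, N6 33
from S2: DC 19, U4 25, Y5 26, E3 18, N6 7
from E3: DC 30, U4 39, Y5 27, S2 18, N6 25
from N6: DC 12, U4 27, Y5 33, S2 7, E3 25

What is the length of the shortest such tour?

Shortest round trip = 108 blocks.

DC - U4 - Y5 - S2 - E3 - N6 - DC: 15+29+26+18+25+12 = 125
DC - U4 - Y5 - S2 - N6 - E3 - DC: 15+29+26+7+25+30 = 132
DC - U4 - Y5 - E3 - S2 - N6 - DC: 15+29+27+18+7+12 = 108
DC - U4 - Y5 - E3 - N6 - S2 - DC: 15+29+27+25+7+19 = 122
DC - U4 - Y5 - N6 - S2 - E3 - DC: 15+29+33+7+18+30 = 132
DC - U4 - Y5 - N6 - E3 - S2 - DC: 15+29+33+25+18+19 = 139
DC - U4 - S2 - Y5 - E3 - N6 - DC: 15+25+26+27+25+12 = 130
DC - U4 - S2 - Y5 - N6 - E3 - DC: 15+25+26+33+25+30 = 154
DC - U4 - S2 - E3 - Y5 - N6 - DC: 15+25+18+27+33+12 = 130
DC - U4 - S2 - E3 - N6 - Y5 - DC: 15+25+18+25+33+37 = 153
DC - U4 - S2 - N6 - Y5 - E3 - DC: 15+25+7+33+27+30 = 137
DC - U4 - S2 - N6 - E3 - Y5 - DC: 15+25+7+25+27+37 = 136
DC - U4 - E3 - Y5 - S2 - N6 - DC: 15+39+27+26+7+12 = 126
DC - U4 - E3 - Y5 - N6 - S2 - DC: 15+39+27+33+7+19 = 140
… (46 more)
The minimum is 108.
One optimal route: DC → U4 → Y5 → E3 → S2 → N6 → DC (or its reverse).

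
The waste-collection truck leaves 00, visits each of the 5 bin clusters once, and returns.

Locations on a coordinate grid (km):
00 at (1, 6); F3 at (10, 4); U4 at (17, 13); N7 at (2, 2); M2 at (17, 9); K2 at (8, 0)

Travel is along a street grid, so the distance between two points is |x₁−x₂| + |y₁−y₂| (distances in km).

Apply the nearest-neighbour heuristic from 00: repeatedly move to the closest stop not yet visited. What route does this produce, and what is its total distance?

At 00 the remaining stops are N7 5, F3 11, K2 13, M2 19, U4 23; go to N7.
At N7 the remaining stops are K2 8, F3 10, M2 22, U4 26; go to K2.
At K2 the remaining stops are F3 6, M2 18, U4 22; go to F3.
At F3 the remaining stops are M2 12, U4 16; go to M2.
At M2 the remaining stops are U4 4; go to U4.
Return U4→00: 23.
Total = 5 + 8 + 6 + 12 + 4 + 23 = 58.

Nearest-neighbour total = 58 km; route 00 → N7 → K2 → F3 → M2 → U4 → 00.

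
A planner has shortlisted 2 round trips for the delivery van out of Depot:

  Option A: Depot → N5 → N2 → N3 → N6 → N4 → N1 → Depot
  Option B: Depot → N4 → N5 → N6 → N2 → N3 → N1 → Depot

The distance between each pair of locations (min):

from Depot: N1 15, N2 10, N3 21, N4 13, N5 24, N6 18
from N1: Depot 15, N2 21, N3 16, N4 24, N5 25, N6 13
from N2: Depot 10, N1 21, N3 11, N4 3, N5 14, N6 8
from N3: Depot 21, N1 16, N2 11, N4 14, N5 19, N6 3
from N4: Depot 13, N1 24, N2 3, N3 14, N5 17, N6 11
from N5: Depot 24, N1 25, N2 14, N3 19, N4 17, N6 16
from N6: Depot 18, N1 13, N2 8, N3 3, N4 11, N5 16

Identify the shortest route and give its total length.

Shortest is Option B, total 96 min.

Option A: 24 + 14 + 11 + 3 + 11 + 24 + 15 = 102
Option B: 13 + 17 + 16 + 8 + 11 + 16 + 15 = 96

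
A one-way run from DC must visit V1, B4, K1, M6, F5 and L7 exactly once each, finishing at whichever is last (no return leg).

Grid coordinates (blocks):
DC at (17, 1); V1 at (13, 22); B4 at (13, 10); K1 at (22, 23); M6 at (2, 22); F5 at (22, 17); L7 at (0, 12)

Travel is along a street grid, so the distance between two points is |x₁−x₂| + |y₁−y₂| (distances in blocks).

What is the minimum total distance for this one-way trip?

There are 6! = 720 possible orderings.
DC→V1→B4→K1→M6→F5→L7: 25+12+22+21+25+27 = 132
DC→V1→B4→K1→M6→L7→F5: 25+12+22+21+12+27 = 119
DC→V1→B4→K1→F5→M6→L7: 25+12+22+6+25+12 = 102
DC→V1→B4→K1→F5→L7→M6: 25+12+22+6+27+12 = 104
DC→V1→B4→K1→L7→M6→F5: 25+12+22+33+12+25 = 129
DC→V1→B4→K1→L7→F5→M6: 25+12+22+33+27+25 = 144
DC→V1→B4→M6→K1→F5→L7: 25+12+23+21+6+27 = 114
DC→V1→B4→M6→K1→L7→F5: 25+12+23+21+33+27 = 141
… (712 more)
DC→B4→L7→M6→V1→K1→F5: 13+15+12+11+10+6 = 67  ← best
The minimum is 67.
One shortest path: DC → B4 → L7 → M6 → V1 → K1 → F5.

Minimum one-way distance = 67 blocks.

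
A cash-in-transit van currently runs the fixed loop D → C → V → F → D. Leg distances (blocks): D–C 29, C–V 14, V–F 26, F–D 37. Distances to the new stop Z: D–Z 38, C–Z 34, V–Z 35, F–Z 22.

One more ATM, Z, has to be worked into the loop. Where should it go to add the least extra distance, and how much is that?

Insertion cost between consecutive stops i–j is d(i,Z) + d(Z,j) − d(i,j):
  between D and C: 38 + 34 − 29 = 43
  between C and V: 34 + 35 − 14 = 55
  between V and F: 35 + 22 − 26 = 31
  between F and D: 22 + 38 − 37 = 23
Cheapest insertion is between F and D, adding 23.
New total = 106 + 23 = 129.

Minimum extra distance: 23 blocks, inserting Z between F and D.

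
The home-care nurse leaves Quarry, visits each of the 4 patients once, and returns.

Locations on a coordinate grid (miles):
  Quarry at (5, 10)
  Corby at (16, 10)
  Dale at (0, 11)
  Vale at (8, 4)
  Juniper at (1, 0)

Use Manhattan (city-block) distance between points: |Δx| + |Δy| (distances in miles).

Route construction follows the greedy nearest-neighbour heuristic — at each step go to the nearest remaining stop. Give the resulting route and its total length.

From Quarry: distances to unvisited — Dale=6, Vale=9, Corby=11, Juniper=14. Nearest is Dale (6).
From Dale: distances to unvisited — Juniper=12, Vale=15, Corby=17. Nearest is Juniper (12).
From Juniper: distances to unvisited — Vale=11, Corby=25. Nearest is Vale (11).
From Vale: distances to unvisited — Corby=14. Nearest is Corby (14).
Return Corby→Quarry: 11.
Total = 6 + 12 + 11 + 14 + 11 = 54.

Total distance 54 miles via the nearest-neighbour route Quarry → Dale → Juniper → Vale → Corby → Quarry.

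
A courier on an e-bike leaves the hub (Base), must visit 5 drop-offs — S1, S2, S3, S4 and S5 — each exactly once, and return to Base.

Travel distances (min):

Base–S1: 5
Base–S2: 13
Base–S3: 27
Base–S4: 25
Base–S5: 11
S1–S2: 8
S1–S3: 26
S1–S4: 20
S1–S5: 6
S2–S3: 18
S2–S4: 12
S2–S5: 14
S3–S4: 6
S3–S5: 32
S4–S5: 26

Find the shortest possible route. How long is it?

Minimum total distance: 70 min.

Base→S1→S2→S3→S4→S5→Base: 5+8+18+6+26+11 = 74
Base→S1→S2→S3→S5→S4→Base: 5+8+18+32+26+25 = 114
Base→S1→S2→S4→S3→S5→Base: 5+8+12+6+32+11 = 74
Base→S1→S2→S4→S5→S3→Base: 5+8+12+26+32+27 = 110
Base→S1→S2→S5→S3→S4→Base: 5+8+14+32+6+25 = 90
Base→S1→S2→S5→S4→S3→Base: 5+8+14+26+6+27 = 86
Base→S1→S3→S2→S4→S5→Base: 5+26+18+12+26+11 = 98
Base→S1→S3→S2→S5→S4→Base: 5+26+18+14+26+25 = 114
Base→S1→S3→S4→S2→S5→Base: 5+26+6+12+14+11 = 74
Base→S1→S3→S4→S5→S2→Base: 5+26+6+26+14+13 = 90
Base→S1→S3→S5→S2→S4→Base: 5+26+32+14+12+25 = 114
Base→S1→S3→S5→S4→S2→Base: 5+26+32+26+12+13 = 114
Base→S1→S4→S2→S3→S5→Base: 5+20+12+18+32+11 = 98
Base→S1→S4→S2→S5→S3→Base: 5+20+12+14+32+27 = 110
… (46 more)
Base→S1→S5→S2→S4→S3→Base: 5+6+14+12+6+27 = 70  ← best
The minimum is 70.
One optimal route: Base → S1 → S5 → S2 → S4 → S3 → Base (or its reverse).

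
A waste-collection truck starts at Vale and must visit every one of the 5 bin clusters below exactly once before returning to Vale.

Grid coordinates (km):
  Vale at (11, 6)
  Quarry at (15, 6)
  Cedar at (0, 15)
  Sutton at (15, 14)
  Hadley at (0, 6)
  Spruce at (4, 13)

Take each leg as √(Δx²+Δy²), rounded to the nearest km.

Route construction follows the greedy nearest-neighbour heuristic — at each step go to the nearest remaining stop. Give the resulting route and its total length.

Vale → [Quarry:4 / Sutton:9 / Spruce:10 / Hadley:11 / Cedar:14] → Quarry (4)
Quarry → [Sutton:8 / Spruce:13 / Hadley:15 / Cedar:17] → Sutton (8)
Sutton → [Spruce:11 / Cedar:15 / Hadley:17] → Spruce (11)
Spruce → [Cedar:4 / Hadley:8] → Cedar (4)
Cedar → [Hadley:9] → Hadley (9)
Return Hadley→Vale: 11.
Total = 4 + 8 + 11 + 4 + 9 + 11 = 47.

47 km along Vale → Quarry → Sutton → Spruce → Cedar → Hadley → Vale.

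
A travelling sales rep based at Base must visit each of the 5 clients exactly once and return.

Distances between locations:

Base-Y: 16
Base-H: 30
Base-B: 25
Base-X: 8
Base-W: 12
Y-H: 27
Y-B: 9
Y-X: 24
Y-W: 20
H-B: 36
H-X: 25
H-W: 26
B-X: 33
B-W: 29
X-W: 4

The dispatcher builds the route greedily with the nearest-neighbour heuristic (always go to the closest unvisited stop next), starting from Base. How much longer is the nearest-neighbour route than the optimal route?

The nearest-neighbour route is 8 longer than optimal.

From Base: X=8, W=12, Y=16, B=25, H=30 → choose X (8).
From X: W=4, Y=24, H=25, B=33 → choose W (4).
From W: Y=20, H=26, B=29 → choose Y (20).
From Y: B=9, H=27 → choose B (9).
From B: H=36 → choose H (36).
NN route Base → X → W → Y → B → H → Base costs 107.
Optimal: Base → Y → B → H → W → X → Base costs 99 (by enumerating all 60 distinct tours).
Excess = 107 − 99 = 8.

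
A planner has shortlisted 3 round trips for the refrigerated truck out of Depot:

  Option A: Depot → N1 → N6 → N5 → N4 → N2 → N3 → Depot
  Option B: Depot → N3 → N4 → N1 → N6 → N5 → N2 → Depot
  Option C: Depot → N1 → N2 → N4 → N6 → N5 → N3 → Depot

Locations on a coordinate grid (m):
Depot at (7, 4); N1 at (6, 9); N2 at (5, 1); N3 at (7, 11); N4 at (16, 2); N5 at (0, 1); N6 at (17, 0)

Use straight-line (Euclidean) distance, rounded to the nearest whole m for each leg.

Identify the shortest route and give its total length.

Shortest is Option C, total 62 m.

Option A: 5 + 14 + 17 + 16 + 11 + 10 + 7 = 80
Option B: 7 + 13 + 12 + 14 + 17 + 5 + 4 = 72
Option C: 5 + 8 + 11 + 2 + 17 + 12 + 7 = 62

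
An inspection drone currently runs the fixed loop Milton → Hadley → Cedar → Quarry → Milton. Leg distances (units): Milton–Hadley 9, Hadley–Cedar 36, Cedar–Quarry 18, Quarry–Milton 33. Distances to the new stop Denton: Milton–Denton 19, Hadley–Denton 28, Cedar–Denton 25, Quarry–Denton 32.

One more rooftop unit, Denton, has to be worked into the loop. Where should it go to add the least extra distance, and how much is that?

Insertion cost between consecutive stops i–j is d(i,Denton) + d(Denton,j) − d(i,j):
  between Milton and Hadley: 19 + 28 − 9 = 38
  between Hadley and Cedar: 28 + 25 − 36 = 17
  between Cedar and Quarry: 25 + 32 − 18 = 39
  between Quarry and Milton: 32 + 19 − 33 = 18
Cheapest insertion is between Hadley and Cedar, adding 17.
New total = 96 + 17 = 113.

+17 — insert Denton between Hadley and Cedar.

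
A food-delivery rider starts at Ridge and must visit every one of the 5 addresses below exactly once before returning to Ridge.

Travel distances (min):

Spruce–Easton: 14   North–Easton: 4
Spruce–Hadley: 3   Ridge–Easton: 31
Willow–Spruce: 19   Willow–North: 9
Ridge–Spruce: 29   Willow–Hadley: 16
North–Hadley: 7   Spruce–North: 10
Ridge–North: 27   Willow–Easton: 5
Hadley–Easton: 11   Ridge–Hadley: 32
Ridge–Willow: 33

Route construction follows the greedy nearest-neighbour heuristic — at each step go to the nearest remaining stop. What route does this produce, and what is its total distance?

From Ridge: distances to unvisited — North=27, Spruce=29, Easton=31, Hadley=32, Willow=33. Nearest is North (27).
From North: distances to unvisited — Easton=4, Hadley=7, Willow=9, Spruce=10. Nearest is Easton (4).
From Easton: distances to unvisited — Willow=5, Hadley=11, Spruce=14. Nearest is Willow (5).
From Willow: distances to unvisited — Hadley=16, Spruce=19. Nearest is Hadley (16).
From Hadley: distances to unvisited — Spruce=3. Nearest is Spruce (3).
Return Spruce→Ridge: 29.
Total = 27 + 4 + 5 + 16 + 3 + 29 = 84.

84 min along Ridge → North → Easton → Willow → Hadley → Spruce → Ridge.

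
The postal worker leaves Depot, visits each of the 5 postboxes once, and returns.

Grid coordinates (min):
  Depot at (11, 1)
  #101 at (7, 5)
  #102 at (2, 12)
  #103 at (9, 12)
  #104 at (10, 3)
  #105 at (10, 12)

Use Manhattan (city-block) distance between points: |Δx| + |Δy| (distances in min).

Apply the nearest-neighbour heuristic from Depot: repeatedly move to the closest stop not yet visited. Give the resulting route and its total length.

46 min along Depot → #104 → #101 → #103 → #105 → #102 → Depot.

Depot → [#104:3 / #101:8 / #105:12 / #103:13 / #102:20] → #104 (3)
#104 → [#101:5 / #105:9 / #103:10 / #102:17] → #101 (5)
#101 → [#103:9 / #105:10 / #102:12] → #103 (9)
#103 → [#105:1 / #102:7] → #105 (1)
#105 → [#102:8] → #102 (8)
Return #102→Depot: 20.
Total = 3 + 5 + 9 + 1 + 8 + 20 = 46.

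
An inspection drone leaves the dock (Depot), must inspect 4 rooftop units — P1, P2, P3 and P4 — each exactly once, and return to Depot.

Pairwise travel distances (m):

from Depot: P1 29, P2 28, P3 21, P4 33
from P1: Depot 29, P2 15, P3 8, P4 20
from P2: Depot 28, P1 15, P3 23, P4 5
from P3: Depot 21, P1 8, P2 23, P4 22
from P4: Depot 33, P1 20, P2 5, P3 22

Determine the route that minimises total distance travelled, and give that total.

With 4 stops there are 4!/2 = 12 distinct round trips (a route and its reverse cost the same).
Depot-P1-P2-P3-P4-Depot: 29+15+23+22+33 = 122
Depot-P1-P2-P4-P3-Depot: 29+15+5+22+21 = 92
Depot-P1-P3-P2-P4-Depot: 29+8+23+5+33 = 98
Depot-P1-P3-P4-P2-Depot: 29+8+22+5+28 = 92
Depot-P1-P4-P2-P3-Depot: 29+20+5+23+21 = 98
Depot-P1-P4-P3-P2-Depot: 29+20+22+23+28 = 122
Depot-P2-P1-P3-P4-Depot: 28+15+8+22+33 = 106
Depot-P2-P1-P4-P3-Depot: 28+15+20+22+21 = 106
Depot-P2-P3-P1-P4-Depot: 28+23+8+20+33 = 112
Depot-P2-P4-P1-P3-Depot: 28+5+20+8+21 = 82
Depot-P3-P1-P2-P4-Depot: 21+8+15+5+33 = 82
Depot-P3-P2-P1-P4-Depot: 21+23+15+20+33 = 112
The minimum is 82.
One optimal route: Depot → P2 → P4 → P1 → P3 → Depot (or its reverse).

82 m — the shortest possible round trip.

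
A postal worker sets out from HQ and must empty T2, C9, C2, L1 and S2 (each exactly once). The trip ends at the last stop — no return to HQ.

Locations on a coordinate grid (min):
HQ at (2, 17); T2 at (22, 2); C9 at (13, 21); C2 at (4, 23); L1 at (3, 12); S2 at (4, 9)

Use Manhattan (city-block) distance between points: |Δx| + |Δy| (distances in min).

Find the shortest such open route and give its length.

Shortest open route: 63 min.

There are 5! = 120 possible orderings.
HQ→T2→C9→C2→L1→S2: 35+28+11+12+4 = 90
HQ→T2→C9→C2→S2→L1: 35+28+11+14+4 = 92
HQ→T2→C9→L1→C2→S2: 35+28+19+12+14 = 108
HQ→T2→C9→L1→S2→C2: 35+28+19+4+14 = 100
HQ→T2→C9→S2→C2→L1: 35+28+21+14+12 = 110
HQ→T2→C9→S2→L1→C2: 35+28+21+4+12 = 100
HQ→T2→C2→C9→L1→S2: 35+39+11+19+4 = 108
HQ→T2→C2→C9→S2→L1: 35+39+11+21+4 = 110
HQ→T2→C2→L1→C9→S2: 35+39+12+19+21 = 126
HQ→T2→C2→L1→S2→C9: 35+39+12+4+21 = 111
HQ→T2→C2→S2→C9→L1: 35+39+14+21+19 = 128
HQ→T2→C2→S2→L1→C9: 35+39+14+4+19 = 111
HQ→T2→L1→C9→C2→S2: 35+29+19+11+14 = 108
HQ→T2→L1→C9→S2→C2: 35+29+19+21+14 = 118
… (106 more)
HQ→L1→S2→C2→C9→T2: 6+4+14+11+28 = 63  ← best
The minimum is 63.
One shortest path: HQ → L1 → S2 → C2 → C9 → T2.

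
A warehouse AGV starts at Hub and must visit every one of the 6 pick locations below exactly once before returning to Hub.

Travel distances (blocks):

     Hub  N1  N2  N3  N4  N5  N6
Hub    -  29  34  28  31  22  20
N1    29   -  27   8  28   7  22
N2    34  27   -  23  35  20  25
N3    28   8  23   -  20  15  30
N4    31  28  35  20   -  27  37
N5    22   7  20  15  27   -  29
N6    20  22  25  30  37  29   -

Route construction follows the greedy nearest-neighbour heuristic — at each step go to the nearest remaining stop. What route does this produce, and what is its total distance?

Nearest-neighbour total = 153 blocks; route Hub → N6 → N1 → N5 → N3 → N4 → N2 → Hub.

Hub → [N6:20 / N5:22 / N3:28 / N1:29 / N4:31 / N2:34] → N6 (20)
N6 → [N1:22 / N2:25 / N5:29 / N3:30 / N4:37] → N1 (22)
N1 → [N5:7 / N3:8 / N2:27 / N4:28] → N5 (7)
N5 → [N3:15 / N2:20 / N4:27] → N3 (15)
N3 → [N4:20 / N2:23] → N4 (20)
N4 → [N2:35] → N2 (35)
Return N2→Hub: 34.
Total = 20 + 22 + 7 + 15 + 20 + 35 + 34 = 153.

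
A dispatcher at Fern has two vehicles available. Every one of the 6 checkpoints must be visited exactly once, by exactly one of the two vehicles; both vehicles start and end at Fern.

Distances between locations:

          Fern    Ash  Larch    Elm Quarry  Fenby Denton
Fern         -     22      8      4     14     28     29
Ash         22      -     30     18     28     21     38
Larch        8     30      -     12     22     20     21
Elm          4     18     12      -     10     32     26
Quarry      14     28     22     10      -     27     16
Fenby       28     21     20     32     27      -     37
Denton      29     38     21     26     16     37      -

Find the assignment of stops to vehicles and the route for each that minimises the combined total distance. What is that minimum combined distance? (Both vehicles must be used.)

There are 2^5 − 1 = 31 ways to divide the 6 stops into two non-empty groups. For each, the best each vehicle can do is its own shortest tour through its group:
  {Ash} + {Larch, Elm, Quarry, Fenby, Denton}: 44 + 95 = 139
  {Larch} + {Ash, Elm, Quarry, Fenby, Denton}: 16 + 110 = 126
  {Ash, Larch} + {Elm, Quarry, Fenby, Denton}: 60 + 95 = 155
  {Elm} + {Ash, Larch, Quarry, Fenby, Denton}: 8 + 114 = 122
  {Ash, Elm} + {Larch, Quarry, Fenby, Denton}: 44 + 95 = 139
  {Larch, Elm} + {Ash, Quarry, Fenby, Denton}: 24 + 110 = 134
  … (31 splits in total)
Best: vehicle 1 Fern → Elm → Fern = 8; vehicle 2 Fern → Ash → Fenby → Larch → Denton → Quarry → Fern = 114; combined 122.

Minimum combined distance: 122.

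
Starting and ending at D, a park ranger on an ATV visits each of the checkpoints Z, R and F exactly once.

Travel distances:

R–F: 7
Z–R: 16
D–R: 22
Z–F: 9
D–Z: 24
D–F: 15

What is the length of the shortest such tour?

Shortest round trip = 62.

D - Z - R - F - D: 24+16+7+15 = 62
D - Z - F - R - D: 24+9+7+22 = 62
D - R - Z - F - D: 22+16+9+15 = 62
The minimum is 62.
One optimal route: D → Z → R → F → D (or its reverse).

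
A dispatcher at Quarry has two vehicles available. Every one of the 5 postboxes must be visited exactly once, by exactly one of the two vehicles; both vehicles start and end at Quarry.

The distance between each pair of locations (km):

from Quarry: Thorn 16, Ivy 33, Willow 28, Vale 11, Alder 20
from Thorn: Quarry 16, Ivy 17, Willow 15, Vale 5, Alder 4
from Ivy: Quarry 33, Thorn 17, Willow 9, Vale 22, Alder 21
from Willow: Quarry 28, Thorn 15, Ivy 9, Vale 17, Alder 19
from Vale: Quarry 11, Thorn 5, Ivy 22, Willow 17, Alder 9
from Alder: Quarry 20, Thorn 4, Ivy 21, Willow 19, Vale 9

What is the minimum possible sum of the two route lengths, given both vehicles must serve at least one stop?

Minimum combined distance: 100 km.

Try each way of splitting the stops between the two vehicles (each non-empty) and, for each split, find the best tour for each vehicle:
  {Thorn} + {Ivy, Willow, Vale, Alder}: 32 + 78 = 110
  {Ivy} + {Thorn, Willow, Vale, Alder}: 66 + 67 = 133
  {Thorn, Ivy} + {Willow, Vale, Alder}: 66 + 67 = 133
  {Willow} + {Thorn, Ivy, Vale, Alder}: 56 + 74 = 130
  {Thorn, Willow} + {Ivy, Vale, Alder}: 59 + 74 = 133
  {Ivy, Willow} + {Thorn, Vale, Alder}: 70 + 40 = 110
  … (15 splits in total)
  {Vale} + {Thorn, Ivy, Willow, Alder}: 22 + 78 = 100  ← best
Best: vehicle 1 Quarry → Vale → Quarry = 22; vehicle 2 Quarry → Thorn → Alder → Ivy → Willow → Quarry = 78; combined 100.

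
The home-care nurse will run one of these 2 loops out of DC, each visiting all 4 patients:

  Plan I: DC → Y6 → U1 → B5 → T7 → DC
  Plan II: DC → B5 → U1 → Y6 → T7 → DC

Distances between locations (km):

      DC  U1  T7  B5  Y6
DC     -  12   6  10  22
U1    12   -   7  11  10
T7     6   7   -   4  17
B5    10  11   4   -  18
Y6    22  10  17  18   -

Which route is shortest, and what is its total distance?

53 km — Plan I is the shortest.

Plan I: 22 + 10 + 11 + 4 + 6 = 53
Plan II: 10 + 11 + 10 + 17 + 6 = 54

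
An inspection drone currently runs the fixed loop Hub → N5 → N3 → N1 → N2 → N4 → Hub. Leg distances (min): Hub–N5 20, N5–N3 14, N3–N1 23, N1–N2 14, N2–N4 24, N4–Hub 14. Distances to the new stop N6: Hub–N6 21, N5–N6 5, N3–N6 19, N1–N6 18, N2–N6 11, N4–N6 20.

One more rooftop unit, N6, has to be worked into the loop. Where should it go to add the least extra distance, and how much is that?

Insertion cost between consecutive stops i–j is d(i,N6) + d(N6,j) − d(i,j):
  between Hub and N5: 21 + 5 − 20 = 6
  between N5 and N3: 5 + 19 − 14 = 10
  between N3 and N1: 19 + 18 − 23 = 14
  between N1 and N2: 18 + 11 − 14 = 15
  between N2 and N4: 11 + 20 − 24 = 7
  between N4 and Hub: 20 + 21 − 14 = 27
Cheapest insertion is between Hub and N5, adding 6.
New total = 109 + 6 = 115.

Adding 6 min by placing N6 on the Hub–N5 leg.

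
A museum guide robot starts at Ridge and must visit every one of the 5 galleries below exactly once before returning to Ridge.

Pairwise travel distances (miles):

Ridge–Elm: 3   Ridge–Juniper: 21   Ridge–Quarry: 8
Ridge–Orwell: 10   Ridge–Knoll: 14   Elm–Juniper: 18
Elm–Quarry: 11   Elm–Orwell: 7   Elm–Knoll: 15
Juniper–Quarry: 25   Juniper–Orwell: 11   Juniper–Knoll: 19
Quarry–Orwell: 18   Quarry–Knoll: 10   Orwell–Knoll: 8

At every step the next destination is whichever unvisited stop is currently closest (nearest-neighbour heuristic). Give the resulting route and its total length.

Total distance 74 miles via the nearest-neighbour route Ridge → Elm → Orwell → Knoll → Quarry → Juniper → Ridge.

At Ridge the remaining stops are Elm 3, Quarry 8, Orwell 10, Knoll 14, Juniper 21; go to Elm.
At Elm the remaining stops are Orwell 7, Quarry 11, Knoll 15, Juniper 18; go to Orwell.
At Orwell the remaining stops are Knoll 8, Juniper 11, Quarry 18; go to Knoll.
At Knoll the remaining stops are Quarry 10, Juniper 19; go to Quarry.
At Quarry the remaining stops are Juniper 25; go to Juniper.
Return Juniper→Ridge: 21.
Total = 3 + 7 + 8 + 10 + 25 + 21 = 74.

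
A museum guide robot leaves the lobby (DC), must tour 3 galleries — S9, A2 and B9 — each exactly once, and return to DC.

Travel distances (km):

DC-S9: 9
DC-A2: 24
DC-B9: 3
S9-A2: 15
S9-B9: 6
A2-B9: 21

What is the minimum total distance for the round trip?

48 km — the shortest possible round trip.

With 3 stops there are 3!/2 = 3 distinct round trips (a route and its reverse cost the same).
DC - S9 - A2 - B9 - DC: 9+15+21+3 = 48
DC - S9 - B9 - A2 - DC: 9+6+21+24 = 60
DC - A2 - S9 - B9 - DC: 24+15+6+3 = 48
The minimum is 48.
One optimal route: DC → S9 → A2 → B9 → DC (or its reverse).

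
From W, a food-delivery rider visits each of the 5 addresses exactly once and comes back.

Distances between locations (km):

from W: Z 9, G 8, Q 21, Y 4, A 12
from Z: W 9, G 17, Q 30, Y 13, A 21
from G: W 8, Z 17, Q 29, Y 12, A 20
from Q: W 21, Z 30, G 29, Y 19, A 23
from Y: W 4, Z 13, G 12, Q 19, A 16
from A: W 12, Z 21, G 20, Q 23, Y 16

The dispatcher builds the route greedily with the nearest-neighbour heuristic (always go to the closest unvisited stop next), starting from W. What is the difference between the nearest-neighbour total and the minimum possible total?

6 km longer than the optimal tour.

W: Y=4, G=8, Z=9, A=12, Q=21 ⇒ Y
Y: G=12, Z=13, A=16, Q=19 ⇒ G
G: Z=17, A=20, Q=29 ⇒ Z
Z: A=21, Q=30 ⇒ A
A: Q=23 ⇒ Q
NN route W → Y → G → Z → A → Q → W costs 98.
Optimal: W → Z → G → Y → Q → A → W costs 92 (by enumerating all 60 distinct tours).
Excess = 98 − 92 = 6.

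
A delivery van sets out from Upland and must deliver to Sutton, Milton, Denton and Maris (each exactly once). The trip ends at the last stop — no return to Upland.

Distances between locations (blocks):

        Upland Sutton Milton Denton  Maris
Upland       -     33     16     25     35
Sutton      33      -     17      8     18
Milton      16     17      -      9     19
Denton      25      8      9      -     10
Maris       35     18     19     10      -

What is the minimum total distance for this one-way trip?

There are 4! = 24 possible orderings.
Upland - Sutton - Milton - Denton - Maris: 33+17+9+10 = 69
Upland - Sutton - Milton - Maris - Denton: 33+17+19+10 = 79
Upland - Sutton - Denton - Milton - Maris: 33+8+9+19 = 69
Upland - Sutton - Denton - Maris - Milton: 33+8+10+19 = 70
Upland - Sutton - Maris - Milton - Denton: 33+18+19+9 = 79
Upland - Sutton - Maris - Denton - Milton: 33+18+10+9 = 70
Upland - Milton - Sutton - Denton - Maris: 16+17+8+10 = 51
Upland - Milton - Sutton - Maris - Denton: 16+17+18+10 = 61
Upland - Milton - Denton - Sutton - Maris: 16+9+8+18 = 51
Upland - Milton - Denton - Maris - Sutton: 16+9+10+18 = 53
Upland - Milton - Maris - Sutton - Denton: 16+19+18+8 = 61
Upland - Milton - Maris - Denton - Sutton: 16+19+10+8 = 53
Upland - Denton - Sutton - Milton - Maris: 25+8+17+19 = 69
Upland - Denton - Sutton - Maris - Milton: 25+8+18+19 = 70
… (10 more)
The minimum is 51.
One shortest path: Upland → Milton → Sutton → Denton → Maris.

51 blocks — the minimum one-way total.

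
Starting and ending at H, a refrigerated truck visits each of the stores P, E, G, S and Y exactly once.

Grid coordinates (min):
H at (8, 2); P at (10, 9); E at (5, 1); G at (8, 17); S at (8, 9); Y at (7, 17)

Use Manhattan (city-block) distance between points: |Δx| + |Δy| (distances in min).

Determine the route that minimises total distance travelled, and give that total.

With 5 stops there are 5!/2 = 60 distinct round trips (a route and its reverse cost the same).
H → P → E → G → S → Y → H: 9+13+19+8+9+16 = 74
H → P → E → G → Y → S → H: 9+13+19+1+9+7 = 58
H → P → E → S → G → Y → H: 9+13+11+8+1+16 = 58
H → P → E → S → Y → G → H: 9+13+11+9+1+15 = 58
H → P → E → Y → G → S → H: 9+13+18+1+8+7 = 56
H → P → E → Y → S → G → H: 9+13+18+9+8+15 = 72
H → P → G → E → S → Y → H: 9+10+19+11+9+16 = 74
H → P → G → E → Y → S → H: 9+10+19+18+9+7 = 72
H → P → G → S → E → Y → H: 9+10+8+11+18+16 = 72
H → P → G → S → Y → E → H: 9+10+8+9+18+4 = 58
H → P → G → Y → E → S → H: 9+10+1+18+11+7 = 56
H → P → G → Y → S → E → H: 9+10+1+9+11+4 = 44
H → P → S → E → G → Y → H: 9+2+11+19+1+16 = 58
H → P → S → E → Y → G → H: 9+2+11+18+1+15 = 56
… (46 more)
H → P → S → G → Y → E → H: 9+2+8+1+18+4 = 42  ← best
The minimum is 42.
One optimal route: H → P → S → G → Y → E → H (or its reverse).

Shortest round trip = 42 min.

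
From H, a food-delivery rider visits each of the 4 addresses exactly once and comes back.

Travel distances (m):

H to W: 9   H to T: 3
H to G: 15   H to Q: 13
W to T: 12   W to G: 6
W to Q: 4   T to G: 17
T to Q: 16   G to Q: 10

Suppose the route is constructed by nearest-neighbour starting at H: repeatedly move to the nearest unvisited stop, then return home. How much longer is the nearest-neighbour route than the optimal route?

1 m longer than the optimal tour.

H: T=3, W=9, Q=13, G=15 ⇒ T
T: W=12, Q=16, G=17 ⇒ W
W: Q=4, G=6 ⇒ Q
Q: G=10 ⇒ G
NN route H → T → W → Q → G → H costs 44.
Optimal: H → W → Q → G → T → H costs 43 (by enumerating all 12 distinct tours).
Excess = 44 − 43 = 1.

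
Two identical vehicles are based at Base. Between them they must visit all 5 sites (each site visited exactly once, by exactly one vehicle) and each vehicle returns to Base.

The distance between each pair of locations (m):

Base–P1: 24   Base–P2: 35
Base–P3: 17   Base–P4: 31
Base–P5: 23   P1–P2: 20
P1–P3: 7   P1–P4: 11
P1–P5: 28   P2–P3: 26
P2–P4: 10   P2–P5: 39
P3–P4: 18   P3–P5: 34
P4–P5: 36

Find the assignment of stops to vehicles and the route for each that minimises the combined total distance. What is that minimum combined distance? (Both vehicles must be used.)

126 m — the smallest possible combined total.

Check every non-empty split of the stops between the two vehicles; for each half take its own optimal tour:
  {P1} + {P2, P3, P4, P5}: 48 + 107 = 155
  {P2} + {P1, P3, P4, P5}: 70 + 94 = 164
  {P1, P2} + {P3, P4, P5}: 79 + 94 = 173
  {P3} + {P1, P2, P4, P5}: 34 + 107 = 141
  {P1, P3} + {P2, P4, P5}: 48 + 103 = 151
  {P2, P3} + {P1, P4, P5}: 78 + 93 = 171
  … (15 splits in total)
  {P1, P2, P3, P4} + {P5}: 80 + 46 = 126  ← best
Best: vehicle 1 Base → P2 → P4 → P1 → P3 → Base = 80; vehicle 2 Base → P5 → Base = 46; combined 126.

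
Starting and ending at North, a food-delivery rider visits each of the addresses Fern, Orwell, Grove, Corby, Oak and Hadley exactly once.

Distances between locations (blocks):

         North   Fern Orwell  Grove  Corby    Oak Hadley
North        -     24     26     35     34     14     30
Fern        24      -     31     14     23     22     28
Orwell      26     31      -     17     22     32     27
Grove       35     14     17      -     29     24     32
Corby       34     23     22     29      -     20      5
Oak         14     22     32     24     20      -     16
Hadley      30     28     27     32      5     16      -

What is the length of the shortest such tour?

Shortest round trip = 112 blocks.

With 6 stops there are 6!/2 = 360 distinct round trips (a route and its reverse cost the same).
North→Fern→Orwell→Grove→Corby→Oak→Hadley→North: 24+31+17+29+20+16+30 = 167
North→Fern→Orwell→Grove→Corby→Hadley→Oak→North: 24+31+17+29+5+16+14 = 136
North→Fern→Orwell→Grove→Oak→Corby→Hadley→North: 24+31+17+24+20+5+30 = 151
North→Fern→Orwell→Grove→Oak→Hadley→Corby→North: 24+31+17+24+16+5+34 = 151
North→Fern→Orwell→Grove→Hadley→Corby→Oak→North: 24+31+17+32+5+20+14 = 143
North→Fern→Orwell→Grove→Hadley→Oak→Corby→North: 24+31+17+32+16+20+34 = 174
North→Fern→Orwell→Corby→Grove→Oak→Hadley→North: 24+31+22+29+24+16+30 = 176
North→Fern→Orwell→Corby→Grove→Hadley→Oak→North: 24+31+22+29+32+16+14 = 168
… (352 more)
North→Fern→Grove→Orwell→Corby→Hadley→Oak→North: 24+14+17+22+5+16+14 = 112  ← best
The minimum is 112.
One optimal route: North → Fern → Grove → Orwell → Corby → Hadley → Oak → North (or its reverse).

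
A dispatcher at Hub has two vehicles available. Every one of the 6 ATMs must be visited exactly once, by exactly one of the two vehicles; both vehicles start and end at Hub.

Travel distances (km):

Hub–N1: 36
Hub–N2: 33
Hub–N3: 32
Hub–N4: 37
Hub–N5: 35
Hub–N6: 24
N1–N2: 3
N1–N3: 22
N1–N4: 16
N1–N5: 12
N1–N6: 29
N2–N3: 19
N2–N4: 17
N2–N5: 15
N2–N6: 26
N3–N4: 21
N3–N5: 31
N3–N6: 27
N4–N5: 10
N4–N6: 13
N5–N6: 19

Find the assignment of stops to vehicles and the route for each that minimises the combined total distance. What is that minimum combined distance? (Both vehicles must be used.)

There are 2^5 − 1 = 31 ways to divide the 6 stops into two non-empty groups. For each, the best each vehicle can do is its own shortest tour through its group:
  {N1} + {N2, N3, N4, N5, N6}: 72 + 113 = 185
  {N2} + {N1, N3, N4, N5, N6}: 66 + 113 = 179
  {N1, N2} + {N3, N4, N5, N6}: 72 + 106 = 178
  {N3} + {N1, N2, N4, N5, N6}: 64 + 95 = 159
  {N1, N3} + {N2, N4, N5, N6}: 90 + 95 = 185
  {N2, N3} + {N1, N4, N5, N6}: 84 + 95 = 179
  … (31 splits in total)
Best: vehicle 1 Hub → N3 → Hub = 64; vehicle 2 Hub → N2 → N1 → N5 → N4 → N6 → Hub = 95; combined 159.

Minimum combined distance: 159 km.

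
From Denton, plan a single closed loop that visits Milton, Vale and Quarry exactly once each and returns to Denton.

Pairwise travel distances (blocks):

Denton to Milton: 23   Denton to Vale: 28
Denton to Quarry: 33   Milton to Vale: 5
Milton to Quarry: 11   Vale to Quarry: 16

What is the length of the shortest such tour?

Minimum total distance: 77 blocks.

With 3 stops there are 3!/2 = 3 distinct round trips (a route and its reverse cost the same).
Denton - Milton - Vale - Quarry - Denton: 23+5+16+33 = 77
Denton - Milton - Quarry - Vale - Denton: 23+11+16+28 = 78
Denton - Vale - Milton - Quarry - Denton: 28+5+11+33 = 77
The minimum is 77.
One optimal route: Denton → Milton → Vale → Quarry → Denton (or its reverse).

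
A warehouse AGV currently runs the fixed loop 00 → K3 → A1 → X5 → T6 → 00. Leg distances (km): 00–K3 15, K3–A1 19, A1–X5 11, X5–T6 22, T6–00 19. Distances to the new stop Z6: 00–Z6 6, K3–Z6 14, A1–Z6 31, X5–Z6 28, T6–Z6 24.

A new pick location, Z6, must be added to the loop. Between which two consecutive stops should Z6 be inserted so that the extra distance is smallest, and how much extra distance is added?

Insertion cost between consecutive stops i–j is d(i,Z6) + d(Z6,j) − d(i,j):
  between 00 and K3: 6 + 14 − 15 = 5
  between K3 and A1: 14 + 31 − 19 = 26
  between A1 and X5: 31 + 28 − 11 = 48
  between X5 and T6: 28 + 24 − 22 = 30
  between T6 and 00: 24 + 6 − 19 = 11
Cheapest insertion is between 00 and K3, adding 5.
New total = 86 + 5 = 91.

Adding 5 km by placing Z6 on the 00–K3 leg.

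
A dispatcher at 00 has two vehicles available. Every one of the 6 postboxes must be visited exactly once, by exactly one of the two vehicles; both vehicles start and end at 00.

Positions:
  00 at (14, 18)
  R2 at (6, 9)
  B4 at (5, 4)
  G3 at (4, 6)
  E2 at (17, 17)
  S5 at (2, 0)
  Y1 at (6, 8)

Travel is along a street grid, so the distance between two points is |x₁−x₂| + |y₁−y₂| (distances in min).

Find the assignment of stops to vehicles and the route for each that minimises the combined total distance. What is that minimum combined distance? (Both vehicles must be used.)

Check every non-empty split of the stops between the two vehicles; for each half take its own optimal tour:
  {R2} + {B4, G3, E2, S5, Y1}: 34 + 66 = 100
  {B4} + {R2, G3, E2, S5, Y1}: 46 + 66 = 112
  {R2, B4} + {G3, E2, S5, Y1}: 46 + 66 = 112
  {G3} + {R2, B4, E2, S5, Y1}: 44 + 66 = 110
  {R2, G3} + {B4, E2, S5, Y1}: 44 + 66 = 110
  {B4, G3} + {R2, E2, S5, Y1}: 48 + 66 = 114
  … (31 splits in total)
  {E2} + {R2, B4, G3, S5, Y1}: 8 + 60 = 68  ← best
Best: vehicle 1 00 → E2 → 00 = 8; vehicle 2 00 → R2 → B4 → S5 → G3 → Y1 → 00 = 60; combined 68.

Minimum combined distance: 68 min.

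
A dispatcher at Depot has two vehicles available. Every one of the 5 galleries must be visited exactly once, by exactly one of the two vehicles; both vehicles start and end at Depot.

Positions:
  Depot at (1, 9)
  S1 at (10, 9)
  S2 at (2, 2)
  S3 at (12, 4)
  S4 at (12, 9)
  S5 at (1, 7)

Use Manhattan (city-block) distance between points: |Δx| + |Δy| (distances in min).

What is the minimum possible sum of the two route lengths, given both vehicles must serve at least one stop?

Try each way of splitting the stops between the two vehicles (each non-empty) and, for each split, find the best tour for each vehicle:
  {S1} + {S2, S3, S4, S5}: 18 + 36 = 54
  {S2} + {S1, S3, S4, S5}: 16 + 32 = 48
  {S1, S2} + {S3, S4, S5}: 32 + 32 = 64
  {S3} + {S1, S2, S4, S5}: 32 + 36 = 68
  {S1, S3} + {S2, S4, S5}: 32 + 36 = 68
  {S2, S3} + {S1, S4, S5}: 36 + 26 = 62
  … (15 splits in total)
  {S1, S2, S3, S4} + {S5}: 36 + 4 = 40  ← best
Best: vehicle 1 Depot → S1 → S4 → S3 → S2 → Depot = 36; vehicle 2 Depot → S5 → Depot = 4; combined 40.

40 min — the smallest possible combined total.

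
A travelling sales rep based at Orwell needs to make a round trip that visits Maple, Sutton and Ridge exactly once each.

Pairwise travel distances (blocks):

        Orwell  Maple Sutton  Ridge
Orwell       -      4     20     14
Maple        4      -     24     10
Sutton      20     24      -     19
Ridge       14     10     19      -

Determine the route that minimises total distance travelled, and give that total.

Orwell - Maple - Sutton - Ridge - Orwell: 4+24+19+14 = 61
Orwell - Maple - Ridge - Sutton - Orwell: 4+10+19+20 = 53
Orwell - Sutton - Maple - Ridge - Orwell: 20+24+10+14 = 68
The minimum is 53.
One optimal route: Orwell → Maple → Ridge → Sutton → Orwell (or its reverse).

Minimum total distance: 53 blocks.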